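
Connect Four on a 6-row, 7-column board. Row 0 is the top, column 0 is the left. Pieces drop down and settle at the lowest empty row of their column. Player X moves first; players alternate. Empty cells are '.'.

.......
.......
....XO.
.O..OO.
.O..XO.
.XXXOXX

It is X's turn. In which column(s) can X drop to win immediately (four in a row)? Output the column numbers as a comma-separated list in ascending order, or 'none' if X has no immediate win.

col 0: drop X → WIN!
col 1: drop X → no win
col 2: drop X → no win
col 3: drop X → no win
col 4: drop X → no win
col 5: drop X → no win
col 6: drop X → no win

Answer: 0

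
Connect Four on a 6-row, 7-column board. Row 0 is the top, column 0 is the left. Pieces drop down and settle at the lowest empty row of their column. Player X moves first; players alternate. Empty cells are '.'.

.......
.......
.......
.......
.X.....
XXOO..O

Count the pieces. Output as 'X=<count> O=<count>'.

X=3 O=3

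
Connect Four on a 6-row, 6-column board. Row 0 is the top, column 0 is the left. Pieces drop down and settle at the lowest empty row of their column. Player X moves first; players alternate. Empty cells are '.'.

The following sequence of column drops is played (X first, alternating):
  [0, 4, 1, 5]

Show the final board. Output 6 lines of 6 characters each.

Move 1: X drops in col 0, lands at row 5
Move 2: O drops in col 4, lands at row 5
Move 3: X drops in col 1, lands at row 5
Move 4: O drops in col 5, lands at row 5

Answer: ......
......
......
......
......
XX..OO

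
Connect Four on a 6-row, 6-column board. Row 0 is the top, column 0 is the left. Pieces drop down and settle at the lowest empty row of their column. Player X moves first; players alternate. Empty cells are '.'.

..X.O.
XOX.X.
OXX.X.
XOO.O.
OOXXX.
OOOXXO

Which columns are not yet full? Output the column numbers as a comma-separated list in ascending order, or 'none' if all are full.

Answer: 0,1,3,5

Derivation:
col 0: top cell = '.' → open
col 1: top cell = '.' → open
col 2: top cell = 'X' → FULL
col 3: top cell = '.' → open
col 4: top cell = 'O' → FULL
col 5: top cell = '.' → open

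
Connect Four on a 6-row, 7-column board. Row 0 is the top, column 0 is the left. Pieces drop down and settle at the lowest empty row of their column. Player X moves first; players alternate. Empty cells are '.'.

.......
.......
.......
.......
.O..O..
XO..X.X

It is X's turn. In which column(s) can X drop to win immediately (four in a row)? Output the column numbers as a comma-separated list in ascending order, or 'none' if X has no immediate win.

col 0: drop X → no win
col 1: drop X → no win
col 2: drop X → no win
col 3: drop X → no win
col 4: drop X → no win
col 5: drop X → no win
col 6: drop X → no win

Answer: none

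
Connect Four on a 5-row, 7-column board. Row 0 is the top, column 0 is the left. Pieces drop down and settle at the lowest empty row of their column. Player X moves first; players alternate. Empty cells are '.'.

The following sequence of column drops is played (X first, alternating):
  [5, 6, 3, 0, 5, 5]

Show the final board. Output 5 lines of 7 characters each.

Move 1: X drops in col 5, lands at row 4
Move 2: O drops in col 6, lands at row 4
Move 3: X drops in col 3, lands at row 4
Move 4: O drops in col 0, lands at row 4
Move 5: X drops in col 5, lands at row 3
Move 6: O drops in col 5, lands at row 2

Answer: .......
.......
.....O.
.....X.
O..X.XO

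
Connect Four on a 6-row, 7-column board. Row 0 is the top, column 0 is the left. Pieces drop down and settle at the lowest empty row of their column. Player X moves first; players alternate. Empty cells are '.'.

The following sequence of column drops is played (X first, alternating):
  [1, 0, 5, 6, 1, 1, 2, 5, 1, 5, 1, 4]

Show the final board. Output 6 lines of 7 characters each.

Answer: .......
.X.....
.X.....
.O...O.
.X...O.
OXX.OXO

Derivation:
Move 1: X drops in col 1, lands at row 5
Move 2: O drops in col 0, lands at row 5
Move 3: X drops in col 5, lands at row 5
Move 4: O drops in col 6, lands at row 5
Move 5: X drops in col 1, lands at row 4
Move 6: O drops in col 1, lands at row 3
Move 7: X drops in col 2, lands at row 5
Move 8: O drops in col 5, lands at row 4
Move 9: X drops in col 1, lands at row 2
Move 10: O drops in col 5, lands at row 3
Move 11: X drops in col 1, lands at row 1
Move 12: O drops in col 4, lands at row 5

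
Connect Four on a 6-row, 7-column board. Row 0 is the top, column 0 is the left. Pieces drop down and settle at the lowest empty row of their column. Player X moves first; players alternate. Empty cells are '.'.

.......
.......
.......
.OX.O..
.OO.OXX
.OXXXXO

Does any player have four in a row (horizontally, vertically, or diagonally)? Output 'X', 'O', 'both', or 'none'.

X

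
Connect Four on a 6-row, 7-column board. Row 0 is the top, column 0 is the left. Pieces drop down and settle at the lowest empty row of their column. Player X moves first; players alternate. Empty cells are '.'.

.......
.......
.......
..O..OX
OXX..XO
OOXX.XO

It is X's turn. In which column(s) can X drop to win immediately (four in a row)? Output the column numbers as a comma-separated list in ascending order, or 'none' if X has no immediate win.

Answer: 4

Derivation:
col 0: drop X → no win
col 1: drop X → no win
col 2: drop X → no win
col 3: drop X → no win
col 4: drop X → WIN!
col 5: drop X → no win
col 6: drop X → no win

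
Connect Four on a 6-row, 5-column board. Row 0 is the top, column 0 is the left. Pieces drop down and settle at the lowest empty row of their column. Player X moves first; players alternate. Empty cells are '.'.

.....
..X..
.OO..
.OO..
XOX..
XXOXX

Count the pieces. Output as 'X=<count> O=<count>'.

X=7 O=6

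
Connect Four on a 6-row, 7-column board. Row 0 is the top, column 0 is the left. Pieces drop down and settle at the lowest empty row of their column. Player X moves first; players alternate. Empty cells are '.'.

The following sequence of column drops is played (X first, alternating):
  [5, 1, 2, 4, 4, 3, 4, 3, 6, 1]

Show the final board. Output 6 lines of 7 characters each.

Answer: .......
.......
.......
....X..
.O.OX..
.OXOOXX

Derivation:
Move 1: X drops in col 5, lands at row 5
Move 2: O drops in col 1, lands at row 5
Move 3: X drops in col 2, lands at row 5
Move 4: O drops in col 4, lands at row 5
Move 5: X drops in col 4, lands at row 4
Move 6: O drops in col 3, lands at row 5
Move 7: X drops in col 4, lands at row 3
Move 8: O drops in col 3, lands at row 4
Move 9: X drops in col 6, lands at row 5
Move 10: O drops in col 1, lands at row 4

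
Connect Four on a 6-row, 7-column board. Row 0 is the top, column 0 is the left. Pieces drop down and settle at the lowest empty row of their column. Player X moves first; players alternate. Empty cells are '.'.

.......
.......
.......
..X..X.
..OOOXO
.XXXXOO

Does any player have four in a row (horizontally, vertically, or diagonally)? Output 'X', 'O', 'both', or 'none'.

X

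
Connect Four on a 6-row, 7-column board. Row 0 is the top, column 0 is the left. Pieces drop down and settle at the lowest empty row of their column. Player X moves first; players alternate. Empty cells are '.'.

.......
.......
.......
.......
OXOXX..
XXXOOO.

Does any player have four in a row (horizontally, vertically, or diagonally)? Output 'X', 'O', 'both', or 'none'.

none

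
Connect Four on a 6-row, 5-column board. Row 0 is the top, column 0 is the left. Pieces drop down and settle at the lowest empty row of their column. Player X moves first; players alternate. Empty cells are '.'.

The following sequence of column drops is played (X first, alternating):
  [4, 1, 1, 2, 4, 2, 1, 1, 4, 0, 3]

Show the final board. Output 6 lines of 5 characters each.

Answer: .....
.....
.O...
.X..X
.XO.X
OOOXX

Derivation:
Move 1: X drops in col 4, lands at row 5
Move 2: O drops in col 1, lands at row 5
Move 3: X drops in col 1, lands at row 4
Move 4: O drops in col 2, lands at row 5
Move 5: X drops in col 4, lands at row 4
Move 6: O drops in col 2, lands at row 4
Move 7: X drops in col 1, lands at row 3
Move 8: O drops in col 1, lands at row 2
Move 9: X drops in col 4, lands at row 3
Move 10: O drops in col 0, lands at row 5
Move 11: X drops in col 3, lands at row 5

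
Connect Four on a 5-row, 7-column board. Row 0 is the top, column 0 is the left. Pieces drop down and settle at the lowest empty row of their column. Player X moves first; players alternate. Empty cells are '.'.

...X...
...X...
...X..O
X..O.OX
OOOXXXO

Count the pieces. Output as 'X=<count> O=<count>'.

X=8 O=7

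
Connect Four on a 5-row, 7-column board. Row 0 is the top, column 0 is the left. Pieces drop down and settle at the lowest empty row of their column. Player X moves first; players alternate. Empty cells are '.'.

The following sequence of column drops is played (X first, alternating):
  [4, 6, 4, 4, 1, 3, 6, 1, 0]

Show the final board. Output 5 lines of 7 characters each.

Move 1: X drops in col 4, lands at row 4
Move 2: O drops in col 6, lands at row 4
Move 3: X drops in col 4, lands at row 3
Move 4: O drops in col 4, lands at row 2
Move 5: X drops in col 1, lands at row 4
Move 6: O drops in col 3, lands at row 4
Move 7: X drops in col 6, lands at row 3
Move 8: O drops in col 1, lands at row 3
Move 9: X drops in col 0, lands at row 4

Answer: .......
.......
....O..
.O..X.X
XX.OX.O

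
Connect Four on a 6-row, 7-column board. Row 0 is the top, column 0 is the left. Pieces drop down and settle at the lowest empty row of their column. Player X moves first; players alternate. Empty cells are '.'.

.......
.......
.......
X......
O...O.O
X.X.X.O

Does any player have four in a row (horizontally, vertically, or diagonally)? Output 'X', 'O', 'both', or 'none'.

none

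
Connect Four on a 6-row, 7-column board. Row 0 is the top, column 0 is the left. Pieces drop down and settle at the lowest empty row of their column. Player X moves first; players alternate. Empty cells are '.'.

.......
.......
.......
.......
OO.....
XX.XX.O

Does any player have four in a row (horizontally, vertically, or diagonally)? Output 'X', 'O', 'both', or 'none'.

none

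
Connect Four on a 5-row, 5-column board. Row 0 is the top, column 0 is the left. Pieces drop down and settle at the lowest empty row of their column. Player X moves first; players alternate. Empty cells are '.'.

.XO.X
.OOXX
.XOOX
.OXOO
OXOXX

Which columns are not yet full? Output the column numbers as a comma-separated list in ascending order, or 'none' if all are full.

col 0: top cell = '.' → open
col 1: top cell = 'X' → FULL
col 2: top cell = 'O' → FULL
col 3: top cell = '.' → open
col 4: top cell = 'X' → FULL

Answer: 0,3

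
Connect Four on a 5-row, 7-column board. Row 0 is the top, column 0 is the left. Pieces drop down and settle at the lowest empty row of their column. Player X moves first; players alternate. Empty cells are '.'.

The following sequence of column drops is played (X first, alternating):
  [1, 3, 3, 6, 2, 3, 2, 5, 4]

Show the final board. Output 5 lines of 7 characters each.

Answer: .......
.......
...O...
..XX...
.XXOXOO

Derivation:
Move 1: X drops in col 1, lands at row 4
Move 2: O drops in col 3, lands at row 4
Move 3: X drops in col 3, lands at row 3
Move 4: O drops in col 6, lands at row 4
Move 5: X drops in col 2, lands at row 4
Move 6: O drops in col 3, lands at row 2
Move 7: X drops in col 2, lands at row 3
Move 8: O drops in col 5, lands at row 4
Move 9: X drops in col 4, lands at row 4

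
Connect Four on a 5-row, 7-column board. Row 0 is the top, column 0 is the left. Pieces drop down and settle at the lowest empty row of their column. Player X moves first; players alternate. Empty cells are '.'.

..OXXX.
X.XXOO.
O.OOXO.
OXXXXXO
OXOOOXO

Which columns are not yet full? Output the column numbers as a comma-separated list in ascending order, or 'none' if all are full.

Answer: 0,1,6

Derivation:
col 0: top cell = '.' → open
col 1: top cell = '.' → open
col 2: top cell = 'O' → FULL
col 3: top cell = 'X' → FULL
col 4: top cell = 'X' → FULL
col 5: top cell = 'X' → FULL
col 6: top cell = '.' → open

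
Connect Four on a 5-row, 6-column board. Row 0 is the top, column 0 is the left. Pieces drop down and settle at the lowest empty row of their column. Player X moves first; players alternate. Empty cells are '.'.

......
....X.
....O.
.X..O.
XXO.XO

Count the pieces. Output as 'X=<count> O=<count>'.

X=5 O=4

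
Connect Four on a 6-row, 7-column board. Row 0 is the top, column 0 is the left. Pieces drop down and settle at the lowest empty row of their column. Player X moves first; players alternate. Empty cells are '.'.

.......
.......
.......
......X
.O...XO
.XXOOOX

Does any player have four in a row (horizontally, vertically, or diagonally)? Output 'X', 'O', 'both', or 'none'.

none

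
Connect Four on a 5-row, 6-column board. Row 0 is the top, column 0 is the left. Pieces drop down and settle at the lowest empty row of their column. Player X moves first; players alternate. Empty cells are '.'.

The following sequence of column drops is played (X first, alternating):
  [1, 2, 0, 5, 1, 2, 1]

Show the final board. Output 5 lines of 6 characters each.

Move 1: X drops in col 1, lands at row 4
Move 2: O drops in col 2, lands at row 4
Move 3: X drops in col 0, lands at row 4
Move 4: O drops in col 5, lands at row 4
Move 5: X drops in col 1, lands at row 3
Move 6: O drops in col 2, lands at row 3
Move 7: X drops in col 1, lands at row 2

Answer: ......
......
.X....
.XO...
XXO..O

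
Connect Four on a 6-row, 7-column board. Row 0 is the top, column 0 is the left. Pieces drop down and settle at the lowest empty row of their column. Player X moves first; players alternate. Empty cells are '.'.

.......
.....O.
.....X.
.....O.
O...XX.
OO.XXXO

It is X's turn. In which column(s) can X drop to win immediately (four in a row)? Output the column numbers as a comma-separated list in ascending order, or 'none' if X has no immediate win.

Answer: 2

Derivation:
col 0: drop X → no win
col 1: drop X → no win
col 2: drop X → WIN!
col 3: drop X → no win
col 4: drop X → no win
col 5: drop X → no win
col 6: drop X → no win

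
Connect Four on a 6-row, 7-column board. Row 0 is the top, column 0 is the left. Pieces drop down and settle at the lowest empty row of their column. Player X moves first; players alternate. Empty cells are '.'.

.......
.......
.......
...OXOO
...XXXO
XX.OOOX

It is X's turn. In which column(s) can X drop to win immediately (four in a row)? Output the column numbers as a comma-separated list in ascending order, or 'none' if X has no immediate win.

col 0: drop X → no win
col 1: drop X → no win
col 2: drop X → no win
col 3: drop X → WIN!
col 4: drop X → no win
col 5: drop X → no win
col 6: drop X → no win

Answer: 3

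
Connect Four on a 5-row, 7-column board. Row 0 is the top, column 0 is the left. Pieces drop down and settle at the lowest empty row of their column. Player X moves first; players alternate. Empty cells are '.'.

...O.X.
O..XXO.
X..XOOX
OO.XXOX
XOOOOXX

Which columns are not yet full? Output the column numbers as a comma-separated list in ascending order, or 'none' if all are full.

col 0: top cell = '.' → open
col 1: top cell = '.' → open
col 2: top cell = '.' → open
col 3: top cell = 'O' → FULL
col 4: top cell = '.' → open
col 5: top cell = 'X' → FULL
col 6: top cell = '.' → open

Answer: 0,1,2,4,6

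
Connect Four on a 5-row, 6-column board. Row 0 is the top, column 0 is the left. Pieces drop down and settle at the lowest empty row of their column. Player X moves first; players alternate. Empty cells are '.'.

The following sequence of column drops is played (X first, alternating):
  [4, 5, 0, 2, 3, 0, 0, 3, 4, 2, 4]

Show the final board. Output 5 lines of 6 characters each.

Move 1: X drops in col 4, lands at row 4
Move 2: O drops in col 5, lands at row 4
Move 3: X drops in col 0, lands at row 4
Move 4: O drops in col 2, lands at row 4
Move 5: X drops in col 3, lands at row 4
Move 6: O drops in col 0, lands at row 3
Move 7: X drops in col 0, lands at row 2
Move 8: O drops in col 3, lands at row 3
Move 9: X drops in col 4, lands at row 3
Move 10: O drops in col 2, lands at row 3
Move 11: X drops in col 4, lands at row 2

Answer: ......
......
X...X.
O.OOX.
X.OXXO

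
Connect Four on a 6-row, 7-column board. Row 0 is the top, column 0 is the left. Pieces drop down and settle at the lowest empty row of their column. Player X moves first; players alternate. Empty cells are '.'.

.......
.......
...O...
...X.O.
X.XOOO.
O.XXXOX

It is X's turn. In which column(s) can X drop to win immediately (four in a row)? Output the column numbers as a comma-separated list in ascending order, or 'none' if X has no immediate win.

Answer: 1

Derivation:
col 0: drop X → no win
col 1: drop X → WIN!
col 2: drop X → no win
col 3: drop X → no win
col 4: drop X → no win
col 5: drop X → no win
col 6: drop X → no win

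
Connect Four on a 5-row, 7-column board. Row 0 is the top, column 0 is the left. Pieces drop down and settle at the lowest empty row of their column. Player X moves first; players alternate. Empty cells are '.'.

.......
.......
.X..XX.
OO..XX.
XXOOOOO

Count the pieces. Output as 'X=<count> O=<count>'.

X=7 O=7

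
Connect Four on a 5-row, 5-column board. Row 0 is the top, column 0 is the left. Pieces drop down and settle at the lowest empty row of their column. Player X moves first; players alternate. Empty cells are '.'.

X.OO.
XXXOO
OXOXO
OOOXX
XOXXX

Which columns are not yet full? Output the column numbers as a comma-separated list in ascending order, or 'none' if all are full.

col 0: top cell = 'X' → FULL
col 1: top cell = '.' → open
col 2: top cell = 'O' → FULL
col 3: top cell = 'O' → FULL
col 4: top cell = '.' → open

Answer: 1,4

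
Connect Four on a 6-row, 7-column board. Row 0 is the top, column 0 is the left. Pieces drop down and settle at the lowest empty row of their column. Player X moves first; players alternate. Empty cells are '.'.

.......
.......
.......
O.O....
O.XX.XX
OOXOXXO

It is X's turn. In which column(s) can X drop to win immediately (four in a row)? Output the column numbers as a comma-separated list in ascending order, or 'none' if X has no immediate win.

col 0: drop X → no win
col 1: drop X → no win
col 2: drop X → no win
col 3: drop X → no win
col 4: drop X → WIN!
col 5: drop X → no win
col 6: drop X → no win

Answer: 4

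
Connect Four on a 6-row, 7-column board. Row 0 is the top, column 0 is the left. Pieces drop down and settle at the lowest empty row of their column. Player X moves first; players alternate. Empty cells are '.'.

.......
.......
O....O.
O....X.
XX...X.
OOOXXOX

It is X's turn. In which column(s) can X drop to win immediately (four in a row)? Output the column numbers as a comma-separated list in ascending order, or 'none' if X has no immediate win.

col 0: drop X → no win
col 1: drop X → no win
col 2: drop X → no win
col 3: drop X → no win
col 4: drop X → no win
col 5: drop X → no win
col 6: drop X → no win

Answer: none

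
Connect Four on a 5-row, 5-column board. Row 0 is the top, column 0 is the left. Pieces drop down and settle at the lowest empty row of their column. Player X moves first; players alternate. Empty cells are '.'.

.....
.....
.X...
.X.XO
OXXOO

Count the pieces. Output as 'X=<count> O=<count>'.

X=5 O=4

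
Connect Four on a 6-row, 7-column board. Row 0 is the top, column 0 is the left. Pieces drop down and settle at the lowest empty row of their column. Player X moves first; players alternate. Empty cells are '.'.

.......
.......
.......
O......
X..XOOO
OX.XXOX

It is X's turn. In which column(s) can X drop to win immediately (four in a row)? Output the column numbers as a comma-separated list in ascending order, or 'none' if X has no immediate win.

col 0: drop X → no win
col 1: drop X → no win
col 2: drop X → WIN!
col 3: drop X → no win
col 4: drop X → no win
col 5: drop X → no win
col 6: drop X → no win

Answer: 2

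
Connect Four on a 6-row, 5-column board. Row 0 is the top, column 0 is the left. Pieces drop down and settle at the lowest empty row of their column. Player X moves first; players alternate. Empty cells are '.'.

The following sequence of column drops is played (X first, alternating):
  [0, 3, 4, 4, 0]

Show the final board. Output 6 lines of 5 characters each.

Answer: .....
.....
.....
.....
X...O
X..OX

Derivation:
Move 1: X drops in col 0, lands at row 5
Move 2: O drops in col 3, lands at row 5
Move 3: X drops in col 4, lands at row 5
Move 4: O drops in col 4, lands at row 4
Move 5: X drops in col 0, lands at row 4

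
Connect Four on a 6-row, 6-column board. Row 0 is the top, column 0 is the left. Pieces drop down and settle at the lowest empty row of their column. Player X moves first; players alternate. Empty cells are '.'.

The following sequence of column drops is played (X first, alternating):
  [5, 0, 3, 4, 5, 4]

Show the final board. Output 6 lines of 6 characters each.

Move 1: X drops in col 5, lands at row 5
Move 2: O drops in col 0, lands at row 5
Move 3: X drops in col 3, lands at row 5
Move 4: O drops in col 4, lands at row 5
Move 5: X drops in col 5, lands at row 4
Move 6: O drops in col 4, lands at row 4

Answer: ......
......
......
......
....OX
O..XOX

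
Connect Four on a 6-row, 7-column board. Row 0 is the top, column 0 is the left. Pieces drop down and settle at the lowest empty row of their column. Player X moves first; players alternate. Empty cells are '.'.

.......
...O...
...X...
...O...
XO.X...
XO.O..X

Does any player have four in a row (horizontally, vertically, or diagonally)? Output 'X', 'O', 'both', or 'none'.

none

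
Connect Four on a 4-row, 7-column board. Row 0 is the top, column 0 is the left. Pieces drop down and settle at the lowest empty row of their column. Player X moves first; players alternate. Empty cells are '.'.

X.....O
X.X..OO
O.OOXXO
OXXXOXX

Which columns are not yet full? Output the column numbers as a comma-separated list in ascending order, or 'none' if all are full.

Answer: 1,2,3,4,5

Derivation:
col 0: top cell = 'X' → FULL
col 1: top cell = '.' → open
col 2: top cell = '.' → open
col 3: top cell = '.' → open
col 4: top cell = '.' → open
col 5: top cell = '.' → open
col 6: top cell = 'O' → FULL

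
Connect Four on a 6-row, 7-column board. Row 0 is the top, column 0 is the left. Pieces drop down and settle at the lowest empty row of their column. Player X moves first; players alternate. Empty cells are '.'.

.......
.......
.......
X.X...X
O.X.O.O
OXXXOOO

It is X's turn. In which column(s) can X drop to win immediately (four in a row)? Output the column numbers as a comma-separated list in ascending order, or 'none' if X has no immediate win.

col 0: drop X → no win
col 1: drop X → no win
col 2: drop X → WIN!
col 3: drop X → no win
col 4: drop X → no win
col 5: drop X → no win
col 6: drop X → no win

Answer: 2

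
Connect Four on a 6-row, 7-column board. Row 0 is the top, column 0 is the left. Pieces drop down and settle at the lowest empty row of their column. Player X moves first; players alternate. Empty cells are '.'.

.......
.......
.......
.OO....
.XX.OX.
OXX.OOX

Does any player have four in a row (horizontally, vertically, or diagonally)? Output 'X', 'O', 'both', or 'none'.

none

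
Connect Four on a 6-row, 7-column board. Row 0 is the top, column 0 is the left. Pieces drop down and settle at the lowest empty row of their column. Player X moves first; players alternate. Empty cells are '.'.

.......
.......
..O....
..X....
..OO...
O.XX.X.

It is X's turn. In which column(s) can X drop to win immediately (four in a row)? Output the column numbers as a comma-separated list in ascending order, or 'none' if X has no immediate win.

col 0: drop X → no win
col 1: drop X → no win
col 2: drop X → no win
col 3: drop X → no win
col 4: drop X → WIN!
col 5: drop X → no win
col 6: drop X → no win

Answer: 4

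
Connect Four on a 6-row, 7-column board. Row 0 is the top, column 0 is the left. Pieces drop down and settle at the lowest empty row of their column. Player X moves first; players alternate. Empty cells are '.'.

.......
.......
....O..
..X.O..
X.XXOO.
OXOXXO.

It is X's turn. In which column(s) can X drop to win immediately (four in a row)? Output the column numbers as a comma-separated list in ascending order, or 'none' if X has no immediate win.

col 0: drop X → no win
col 1: drop X → WIN!
col 2: drop X → no win
col 3: drop X → no win
col 4: drop X → no win
col 5: drop X → no win
col 6: drop X → no win

Answer: 1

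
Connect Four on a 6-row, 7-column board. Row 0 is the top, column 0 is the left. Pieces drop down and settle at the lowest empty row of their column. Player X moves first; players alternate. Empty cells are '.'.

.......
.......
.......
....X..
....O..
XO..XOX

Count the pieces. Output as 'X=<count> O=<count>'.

X=4 O=3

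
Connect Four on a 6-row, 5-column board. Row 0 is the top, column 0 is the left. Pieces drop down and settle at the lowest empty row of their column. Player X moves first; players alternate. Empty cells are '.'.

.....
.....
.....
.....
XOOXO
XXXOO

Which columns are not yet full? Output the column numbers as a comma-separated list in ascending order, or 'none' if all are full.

Answer: 0,1,2,3,4

Derivation:
col 0: top cell = '.' → open
col 1: top cell = '.' → open
col 2: top cell = '.' → open
col 3: top cell = '.' → open
col 4: top cell = '.' → open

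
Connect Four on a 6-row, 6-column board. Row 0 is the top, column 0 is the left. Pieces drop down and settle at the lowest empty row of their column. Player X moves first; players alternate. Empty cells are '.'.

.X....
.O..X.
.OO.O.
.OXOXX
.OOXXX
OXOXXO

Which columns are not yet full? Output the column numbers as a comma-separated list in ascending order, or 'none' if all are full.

col 0: top cell = '.' → open
col 1: top cell = 'X' → FULL
col 2: top cell = '.' → open
col 3: top cell = '.' → open
col 4: top cell = '.' → open
col 5: top cell = '.' → open

Answer: 0,2,3,4,5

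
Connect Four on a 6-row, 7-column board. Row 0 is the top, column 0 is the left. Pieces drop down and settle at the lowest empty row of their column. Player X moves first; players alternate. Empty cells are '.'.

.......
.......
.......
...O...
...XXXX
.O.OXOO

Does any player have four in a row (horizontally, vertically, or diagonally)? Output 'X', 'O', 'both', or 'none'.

X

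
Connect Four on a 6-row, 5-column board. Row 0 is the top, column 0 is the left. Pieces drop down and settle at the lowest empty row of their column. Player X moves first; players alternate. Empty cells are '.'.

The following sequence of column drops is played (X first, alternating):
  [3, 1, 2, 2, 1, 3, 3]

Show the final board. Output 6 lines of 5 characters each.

Answer: .....
.....
.....
...X.
.XOO.
.OXX.

Derivation:
Move 1: X drops in col 3, lands at row 5
Move 2: O drops in col 1, lands at row 5
Move 3: X drops in col 2, lands at row 5
Move 4: O drops in col 2, lands at row 4
Move 5: X drops in col 1, lands at row 4
Move 6: O drops in col 3, lands at row 4
Move 7: X drops in col 3, lands at row 3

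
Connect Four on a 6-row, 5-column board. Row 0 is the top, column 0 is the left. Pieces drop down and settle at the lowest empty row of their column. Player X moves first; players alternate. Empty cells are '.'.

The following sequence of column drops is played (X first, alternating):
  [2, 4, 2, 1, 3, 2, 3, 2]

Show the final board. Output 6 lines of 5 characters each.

Move 1: X drops in col 2, lands at row 5
Move 2: O drops in col 4, lands at row 5
Move 3: X drops in col 2, lands at row 4
Move 4: O drops in col 1, lands at row 5
Move 5: X drops in col 3, lands at row 5
Move 6: O drops in col 2, lands at row 3
Move 7: X drops in col 3, lands at row 4
Move 8: O drops in col 2, lands at row 2

Answer: .....
.....
..O..
..O..
..XX.
.OXXO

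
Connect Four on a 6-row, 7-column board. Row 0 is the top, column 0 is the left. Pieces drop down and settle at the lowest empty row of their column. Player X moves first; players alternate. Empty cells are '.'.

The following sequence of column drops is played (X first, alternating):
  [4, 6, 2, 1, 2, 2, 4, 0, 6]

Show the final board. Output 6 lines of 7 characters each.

Answer: .......
.......
.......
..O....
..X.X.X
OOX.X.O

Derivation:
Move 1: X drops in col 4, lands at row 5
Move 2: O drops in col 6, lands at row 5
Move 3: X drops in col 2, lands at row 5
Move 4: O drops in col 1, lands at row 5
Move 5: X drops in col 2, lands at row 4
Move 6: O drops in col 2, lands at row 3
Move 7: X drops in col 4, lands at row 4
Move 8: O drops in col 0, lands at row 5
Move 9: X drops in col 6, lands at row 4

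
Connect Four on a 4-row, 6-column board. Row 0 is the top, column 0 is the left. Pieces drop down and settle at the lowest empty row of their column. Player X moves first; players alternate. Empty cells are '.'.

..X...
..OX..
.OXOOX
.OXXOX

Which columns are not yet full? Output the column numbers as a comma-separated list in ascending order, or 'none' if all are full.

col 0: top cell = '.' → open
col 1: top cell = '.' → open
col 2: top cell = 'X' → FULL
col 3: top cell = '.' → open
col 4: top cell = '.' → open
col 5: top cell = '.' → open

Answer: 0,1,3,4,5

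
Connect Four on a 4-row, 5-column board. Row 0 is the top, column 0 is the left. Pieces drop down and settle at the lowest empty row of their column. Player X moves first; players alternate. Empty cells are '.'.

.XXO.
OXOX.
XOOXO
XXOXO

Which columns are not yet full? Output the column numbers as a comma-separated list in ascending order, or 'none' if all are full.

col 0: top cell = '.' → open
col 1: top cell = 'X' → FULL
col 2: top cell = 'X' → FULL
col 3: top cell = 'O' → FULL
col 4: top cell = '.' → open

Answer: 0,4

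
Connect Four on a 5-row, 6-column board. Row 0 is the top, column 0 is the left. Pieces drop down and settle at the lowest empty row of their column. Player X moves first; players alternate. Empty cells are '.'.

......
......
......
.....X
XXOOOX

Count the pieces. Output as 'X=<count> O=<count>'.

X=4 O=3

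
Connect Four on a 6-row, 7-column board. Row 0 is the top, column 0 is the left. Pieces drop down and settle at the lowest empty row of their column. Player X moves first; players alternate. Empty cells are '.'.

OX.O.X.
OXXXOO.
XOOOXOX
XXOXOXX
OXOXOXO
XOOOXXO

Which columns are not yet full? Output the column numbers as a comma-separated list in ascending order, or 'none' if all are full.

Answer: 2,4,6

Derivation:
col 0: top cell = 'O' → FULL
col 1: top cell = 'X' → FULL
col 2: top cell = '.' → open
col 3: top cell = 'O' → FULL
col 4: top cell = '.' → open
col 5: top cell = 'X' → FULL
col 6: top cell = '.' → open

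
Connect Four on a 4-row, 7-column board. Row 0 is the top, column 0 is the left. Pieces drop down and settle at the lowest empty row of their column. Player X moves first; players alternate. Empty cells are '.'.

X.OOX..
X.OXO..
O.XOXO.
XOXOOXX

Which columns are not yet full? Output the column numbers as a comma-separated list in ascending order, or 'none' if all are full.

Answer: 1,5,6

Derivation:
col 0: top cell = 'X' → FULL
col 1: top cell = '.' → open
col 2: top cell = 'O' → FULL
col 3: top cell = 'O' → FULL
col 4: top cell = 'X' → FULL
col 5: top cell = '.' → open
col 6: top cell = '.' → open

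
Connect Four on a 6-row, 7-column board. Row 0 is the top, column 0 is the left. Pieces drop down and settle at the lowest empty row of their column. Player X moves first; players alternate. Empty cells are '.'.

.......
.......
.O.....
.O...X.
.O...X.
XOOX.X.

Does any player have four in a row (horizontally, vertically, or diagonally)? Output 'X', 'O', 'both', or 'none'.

O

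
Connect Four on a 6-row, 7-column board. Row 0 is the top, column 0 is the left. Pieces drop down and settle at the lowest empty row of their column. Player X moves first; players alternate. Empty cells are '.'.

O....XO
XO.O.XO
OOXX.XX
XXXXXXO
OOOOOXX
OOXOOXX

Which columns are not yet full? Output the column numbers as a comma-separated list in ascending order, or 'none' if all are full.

col 0: top cell = 'O' → FULL
col 1: top cell = '.' → open
col 2: top cell = '.' → open
col 3: top cell = '.' → open
col 4: top cell = '.' → open
col 5: top cell = 'X' → FULL
col 6: top cell = 'O' → FULL

Answer: 1,2,3,4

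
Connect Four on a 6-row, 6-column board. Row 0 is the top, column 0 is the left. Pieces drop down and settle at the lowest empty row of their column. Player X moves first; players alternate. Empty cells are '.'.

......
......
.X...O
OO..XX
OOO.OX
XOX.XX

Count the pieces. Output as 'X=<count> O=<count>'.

X=8 O=8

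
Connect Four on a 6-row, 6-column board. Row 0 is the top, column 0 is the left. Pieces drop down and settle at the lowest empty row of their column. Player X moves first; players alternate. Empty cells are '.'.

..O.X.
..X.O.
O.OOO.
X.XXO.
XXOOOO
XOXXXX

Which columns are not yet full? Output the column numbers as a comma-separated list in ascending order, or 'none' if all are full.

Answer: 0,1,3,5

Derivation:
col 0: top cell = '.' → open
col 1: top cell = '.' → open
col 2: top cell = 'O' → FULL
col 3: top cell = '.' → open
col 4: top cell = 'X' → FULL
col 5: top cell = '.' → open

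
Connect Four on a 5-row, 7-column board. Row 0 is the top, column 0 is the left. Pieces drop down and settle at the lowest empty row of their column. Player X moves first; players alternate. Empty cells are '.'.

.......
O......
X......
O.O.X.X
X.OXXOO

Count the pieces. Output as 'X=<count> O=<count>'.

X=6 O=6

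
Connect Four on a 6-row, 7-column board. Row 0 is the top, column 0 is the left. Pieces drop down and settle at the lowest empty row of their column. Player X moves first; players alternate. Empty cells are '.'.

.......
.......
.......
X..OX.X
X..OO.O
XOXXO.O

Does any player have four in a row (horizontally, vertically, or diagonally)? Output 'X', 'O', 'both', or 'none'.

none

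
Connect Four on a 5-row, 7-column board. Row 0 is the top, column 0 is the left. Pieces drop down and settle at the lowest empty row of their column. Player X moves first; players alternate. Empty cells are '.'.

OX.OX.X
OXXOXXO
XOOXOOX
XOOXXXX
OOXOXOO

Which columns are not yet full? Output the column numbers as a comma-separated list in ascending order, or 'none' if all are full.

col 0: top cell = 'O' → FULL
col 1: top cell = 'X' → FULL
col 2: top cell = '.' → open
col 3: top cell = 'O' → FULL
col 4: top cell = 'X' → FULL
col 5: top cell = '.' → open
col 6: top cell = 'X' → FULL

Answer: 2,5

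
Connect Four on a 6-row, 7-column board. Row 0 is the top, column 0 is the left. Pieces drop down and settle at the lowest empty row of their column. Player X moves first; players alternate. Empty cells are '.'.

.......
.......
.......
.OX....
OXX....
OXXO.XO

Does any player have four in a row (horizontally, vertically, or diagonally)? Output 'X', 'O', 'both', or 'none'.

none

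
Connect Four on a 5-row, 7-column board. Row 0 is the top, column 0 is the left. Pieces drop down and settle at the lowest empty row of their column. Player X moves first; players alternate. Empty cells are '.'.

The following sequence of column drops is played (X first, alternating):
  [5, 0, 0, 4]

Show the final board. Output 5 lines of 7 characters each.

Move 1: X drops in col 5, lands at row 4
Move 2: O drops in col 0, lands at row 4
Move 3: X drops in col 0, lands at row 3
Move 4: O drops in col 4, lands at row 4

Answer: .......
.......
.......
X......
O...OX.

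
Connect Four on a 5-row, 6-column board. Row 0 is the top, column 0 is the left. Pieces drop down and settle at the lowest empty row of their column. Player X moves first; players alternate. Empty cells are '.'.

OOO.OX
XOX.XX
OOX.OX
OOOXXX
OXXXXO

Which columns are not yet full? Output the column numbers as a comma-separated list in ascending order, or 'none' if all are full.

Answer: 3

Derivation:
col 0: top cell = 'O' → FULL
col 1: top cell = 'O' → FULL
col 2: top cell = 'O' → FULL
col 3: top cell = '.' → open
col 4: top cell = 'O' → FULL
col 5: top cell = 'X' → FULL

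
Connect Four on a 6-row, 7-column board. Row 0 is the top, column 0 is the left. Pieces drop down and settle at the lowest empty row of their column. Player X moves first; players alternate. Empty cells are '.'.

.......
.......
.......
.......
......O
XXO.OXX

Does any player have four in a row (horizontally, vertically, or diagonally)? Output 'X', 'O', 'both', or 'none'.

none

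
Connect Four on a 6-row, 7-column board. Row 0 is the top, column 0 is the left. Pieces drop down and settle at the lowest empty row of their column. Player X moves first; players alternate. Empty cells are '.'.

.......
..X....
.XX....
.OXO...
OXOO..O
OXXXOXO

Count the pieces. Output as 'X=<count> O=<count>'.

X=9 O=9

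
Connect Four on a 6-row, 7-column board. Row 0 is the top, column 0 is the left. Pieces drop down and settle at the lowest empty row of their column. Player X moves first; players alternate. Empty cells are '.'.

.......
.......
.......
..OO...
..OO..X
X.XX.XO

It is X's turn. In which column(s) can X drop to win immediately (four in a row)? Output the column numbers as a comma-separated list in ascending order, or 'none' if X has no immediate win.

col 0: drop X → no win
col 1: drop X → WIN!
col 2: drop X → no win
col 3: drop X → no win
col 4: drop X → WIN!
col 5: drop X → no win
col 6: drop X → no win

Answer: 1,4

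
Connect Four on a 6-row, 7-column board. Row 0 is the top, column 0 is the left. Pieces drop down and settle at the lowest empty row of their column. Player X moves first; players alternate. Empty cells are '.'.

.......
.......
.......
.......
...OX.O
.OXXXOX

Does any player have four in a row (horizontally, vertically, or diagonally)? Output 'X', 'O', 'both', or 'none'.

none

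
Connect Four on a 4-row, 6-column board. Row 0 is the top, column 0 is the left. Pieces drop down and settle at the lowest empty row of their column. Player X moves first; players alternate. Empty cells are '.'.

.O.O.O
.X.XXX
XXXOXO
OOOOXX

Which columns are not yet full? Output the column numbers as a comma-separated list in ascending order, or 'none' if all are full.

Answer: 0,2,4

Derivation:
col 0: top cell = '.' → open
col 1: top cell = 'O' → FULL
col 2: top cell = '.' → open
col 3: top cell = 'O' → FULL
col 4: top cell = '.' → open
col 5: top cell = 'O' → FULL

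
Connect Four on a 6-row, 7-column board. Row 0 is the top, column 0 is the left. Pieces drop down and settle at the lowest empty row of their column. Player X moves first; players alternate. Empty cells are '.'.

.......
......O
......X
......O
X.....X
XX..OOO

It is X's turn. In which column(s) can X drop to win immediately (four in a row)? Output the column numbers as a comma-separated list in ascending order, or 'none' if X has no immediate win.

col 0: drop X → no win
col 1: drop X → no win
col 2: drop X → no win
col 3: drop X → no win
col 4: drop X → no win
col 5: drop X → no win
col 6: drop X → no win

Answer: none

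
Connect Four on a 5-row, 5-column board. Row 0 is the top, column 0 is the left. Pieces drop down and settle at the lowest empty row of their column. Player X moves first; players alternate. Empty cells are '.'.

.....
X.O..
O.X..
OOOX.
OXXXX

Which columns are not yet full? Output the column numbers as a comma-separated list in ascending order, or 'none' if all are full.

col 0: top cell = '.' → open
col 1: top cell = '.' → open
col 2: top cell = '.' → open
col 3: top cell = '.' → open
col 4: top cell = '.' → open

Answer: 0,1,2,3,4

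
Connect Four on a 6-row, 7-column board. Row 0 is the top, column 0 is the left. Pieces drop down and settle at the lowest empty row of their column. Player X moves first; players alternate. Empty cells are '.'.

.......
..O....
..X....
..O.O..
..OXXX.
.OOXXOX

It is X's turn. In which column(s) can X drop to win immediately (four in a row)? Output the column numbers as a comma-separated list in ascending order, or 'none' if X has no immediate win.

Answer: 6

Derivation:
col 0: drop X → no win
col 1: drop X → no win
col 2: drop X → no win
col 3: drop X → no win
col 4: drop X → no win
col 5: drop X → no win
col 6: drop X → WIN!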